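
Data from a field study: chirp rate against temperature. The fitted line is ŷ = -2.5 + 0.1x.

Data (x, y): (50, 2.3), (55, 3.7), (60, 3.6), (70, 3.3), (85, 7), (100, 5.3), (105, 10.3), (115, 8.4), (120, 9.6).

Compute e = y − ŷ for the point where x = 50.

ŷ = -2.5 + 0.1·50 = 2.5
e = 2.3 − 2.5 = -0.2

e = -0.2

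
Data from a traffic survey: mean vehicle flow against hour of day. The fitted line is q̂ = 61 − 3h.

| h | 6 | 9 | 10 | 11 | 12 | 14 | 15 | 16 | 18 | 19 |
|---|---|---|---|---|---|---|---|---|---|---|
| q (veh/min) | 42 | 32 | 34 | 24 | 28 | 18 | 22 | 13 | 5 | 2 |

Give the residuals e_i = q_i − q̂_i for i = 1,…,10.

h=6: q̂ = 61 − 3·6 = 43; e = 42 − 43 = -1
h=9: q̂ = 61 − 3·9 = 34; e = 32 − 34 = -2
h=10: q̂ = 61 − 3·10 = 31; e = 34 − 31 = 3
h=11: q̂ = 61 − 3·11 = 28; e = 24 − 28 = -4
h=12: q̂ = 61 − 3·12 = 25; e = 28 − 25 = 3
h=14: q̂ = 61 − 3·14 = 19; e = 18 − 19 = -1
h=15: q̂ = 61 − 3·15 = 16; e = 22 − 16 = 6
h=16: q̂ = 61 − 3·16 = 13; e = 13 − 13 = 0
h=18: q̂ = 61 − 3·18 = 7; e = 5 − 7 = -2
h=19: q̂ = 61 − 3·19 = 4; e = 2 − 4 = -2

-1, -2, 3, -4, 3, -1, 6, 0, -2, -2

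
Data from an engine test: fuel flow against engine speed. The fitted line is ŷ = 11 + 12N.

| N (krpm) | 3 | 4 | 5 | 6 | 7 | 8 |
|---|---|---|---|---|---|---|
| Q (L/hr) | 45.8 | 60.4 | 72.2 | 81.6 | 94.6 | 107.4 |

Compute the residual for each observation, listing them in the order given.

-1.2, 1.4, 1.2, -1.4, -0.4, 0.4

N=3: ŷ = 11 + 12·3 = 47; r = 45.8 − 47 = -1.2
N=4: ŷ = 11 + 12·4 = 59; r = 60.4 − 59 = 1.4
N=5: ŷ = 11 + 12·5 = 71; r = 72.2 − 71 = 1.2
N=6: ŷ = 11 + 12·6 = 83; r = 81.6 − 83 = -1.4
N=7: ŷ = 11 + 12·7 = 95; r = 94.6 − 95 = -0.4
N=8: ŷ = 11 + 12·8 = 107; r = 107.4 − 107 = 0.4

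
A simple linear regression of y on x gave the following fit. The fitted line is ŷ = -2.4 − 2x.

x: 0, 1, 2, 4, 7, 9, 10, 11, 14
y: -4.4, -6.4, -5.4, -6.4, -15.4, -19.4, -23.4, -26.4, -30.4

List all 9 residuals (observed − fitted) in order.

-2, -2, 1, 4, 1, 1, -1, -2, 0

x=0: ŷ = -2.4 − 2·0 = -2.4; r = -4.4 − (-2.4) = -2
x=1: ŷ = -2.4 − 2·1 = -4.4; r = -6.4 − (-4.4) = -2
x=2: ŷ = -2.4 − 2·2 = -6.4; r = -5.4 − (-6.4) = 1
x=4: ŷ = -2.4 − 2·4 = -10.4; r = -6.4 − (-10.4) = 4
x=7: ŷ = -2.4 − 2·7 = -16.4; r = -15.4 − (-16.4) = 1
x=9: ŷ = -2.4 − 2·9 = -20.4; r = -19.4 − (-20.4) = 1
x=10: ŷ = -2.4 − 2·10 = -22.4; r = -23.4 − (-22.4) = -1
x=11: ŷ = -2.4 − 2·11 = -24.4; r = -26.4 − (-24.4) = -2
x=14: ŷ = -2.4 − 2·14 = -30.4; r = -30.4 − (-30.4) = 0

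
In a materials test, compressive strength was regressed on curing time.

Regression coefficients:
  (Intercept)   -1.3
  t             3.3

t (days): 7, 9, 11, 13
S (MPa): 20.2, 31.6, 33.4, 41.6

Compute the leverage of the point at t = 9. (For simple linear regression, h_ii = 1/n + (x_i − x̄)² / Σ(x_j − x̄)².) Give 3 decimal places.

t̄ = (7 + 9 + 11 + 13)/4 = 10
Σ(t − t̄)² = 9 + 1 + 1 + 9 = 20
h = 1/4 + (-1)²/20 = 0.25 + 0.05 = 0.300

h = 0.300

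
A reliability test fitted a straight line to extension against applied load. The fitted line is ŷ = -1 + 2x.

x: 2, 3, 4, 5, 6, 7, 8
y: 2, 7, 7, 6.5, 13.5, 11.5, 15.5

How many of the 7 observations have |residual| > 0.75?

x=2: ŷ = -1 + 2·2 = 3; r = 2 − 3 = -1
x=3: ŷ = -1 + 2·3 = 5; r = 7 − 5 = 2
x=4: ŷ = -1 + 2·4 = 7; r = 7 − 7 = 0
x=5: ŷ = -1 + 2·5 = 9; r = 6.5 − 9 = -2.5
x=6: ŷ = -1 + 2·6 = 11; r = 13.5 − 11 = 2.5
x=7: ŷ = -1 + 2·7 = 13; r = 11.5 − 13 = -1.5
x=8: ŷ = -1 + 2·8 = 15; r = 15.5 − 15 = 0.5
|r| > 0.75: x=2 (|r|=1), x=3 (|r|=2), x=5 (|r|=2.5), x=6 (|r|=2.5), x=7 (|r|=1.5) → 5

5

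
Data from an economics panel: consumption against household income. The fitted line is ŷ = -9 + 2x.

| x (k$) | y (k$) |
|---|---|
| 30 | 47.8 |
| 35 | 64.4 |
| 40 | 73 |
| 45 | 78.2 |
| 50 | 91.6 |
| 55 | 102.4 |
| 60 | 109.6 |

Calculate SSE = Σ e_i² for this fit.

x=30: ŷ = -9 + 2·30 = 51; e = 47.8 − 51 = -3.2
x=35: ŷ = -9 + 2·35 = 61; e = 64.4 − 61 = 3.4
x=40: ŷ = -9 + 2·40 = 71; e = 73 − 71 = 2
x=45: ŷ = -9 + 2·45 = 81; e = 78.2 − 81 = -2.8
x=50: ŷ = -9 + 2·50 = 91; e = 91.6 − 91 = 0.6
x=55: ŷ = -9 + 2·55 = 101; e = 102.4 − 101 = 1.4
x=60: ŷ = -9 + 2·60 = 111; e = 109.6 − 111 = -1.4
SSE = 10.24 + 11.56 + 4 + 7.84 + 0.36 + 1.96 + 1.96 = 37.92

SSE = 37.92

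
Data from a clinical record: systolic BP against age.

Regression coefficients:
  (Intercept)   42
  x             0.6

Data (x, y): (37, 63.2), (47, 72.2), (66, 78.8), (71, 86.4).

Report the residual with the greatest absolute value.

e = -2.8

x=37: ŷ = 42 + 0.6·37 = 64.2; e = 63.2 − 64.2 = -1
x=47: ŷ = 42 + 0.6·47 = 70.2; e = 72.2 − 70.2 = 2
x=66: ŷ = 42 + 0.6·66 = 81.6; e = 78.8 − 81.6 = -2.8
x=71: ŷ = 42 + 0.6·71 = 84.6; e = 86.4 − 84.6 = 1.8
Largest |e| is 2.8 at x = 66, residual -2.8.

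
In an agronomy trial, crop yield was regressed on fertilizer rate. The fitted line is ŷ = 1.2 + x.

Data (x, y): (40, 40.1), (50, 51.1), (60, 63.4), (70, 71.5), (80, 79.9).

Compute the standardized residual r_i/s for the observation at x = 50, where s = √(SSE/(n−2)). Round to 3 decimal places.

-0.062

x=40: ŷ = 1.2 + 40 = 41.2; r = 40.1 − 41.2 = -1.1
x=50: ŷ = 1.2 + 50 = 51.2; r = 51.1 − 51.2 = -0.1
x=60: ŷ = 1.2 + 60 = 61.2; r = 63.4 − 61.2 = 2.2
x=70: ŷ = 1.2 + 70 = 71.2; r = 71.5 − 71.2 = 0.3
x=80: ŷ = 1.2 + 80 = 81.2; r = 79.9 − 81.2 = -1.3
SSE = 1.21 + 0.01 + 4.84 + 0.09 + 1.69 = 7.84
s = √(7.84/3) = 1.61658
r/s = -0.1 / 1.61658 = -0.062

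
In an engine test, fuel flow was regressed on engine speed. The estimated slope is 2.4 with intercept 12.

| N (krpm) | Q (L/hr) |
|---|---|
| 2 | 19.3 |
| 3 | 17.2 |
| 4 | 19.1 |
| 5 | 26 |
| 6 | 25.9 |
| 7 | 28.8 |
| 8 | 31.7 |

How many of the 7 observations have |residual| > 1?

N=2: ŷ = 12 + 2.4·2 = 16.8; r = 19.3 − 16.8 = 2.5
N=3: ŷ = 12 + 2.4·3 = 19.2; r = 17.2 − 19.2 = -2
N=4: ŷ = 12 + 2.4·4 = 21.6; r = 19.1 − 21.6 = -2.5
N=5: ŷ = 12 + 2.4·5 = 24; r = 26 − 24 = 2
N=6: ŷ = 12 + 2.4·6 = 26.4; r = 25.9 − 26.4 = -0.5
N=7: ŷ = 12 + 2.4·7 = 28.8; r = 28.8 − 28.8 = 0
N=8: ŷ = 12 + 2.4·8 = 31.2; r = 31.7 − 31.2 = 0.5
|r| > 1: N=2 (|r|=2.5), N=3 (|r|=2), N=4 (|r|=2.5), N=5 (|r|=2) → 4

4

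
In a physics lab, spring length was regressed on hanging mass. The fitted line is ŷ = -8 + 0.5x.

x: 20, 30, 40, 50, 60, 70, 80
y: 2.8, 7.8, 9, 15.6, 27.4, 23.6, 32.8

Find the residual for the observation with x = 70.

e = -3.4

ŷ = -8 + 0.5·70 = 27
e = 23.6 − 27 = -3.4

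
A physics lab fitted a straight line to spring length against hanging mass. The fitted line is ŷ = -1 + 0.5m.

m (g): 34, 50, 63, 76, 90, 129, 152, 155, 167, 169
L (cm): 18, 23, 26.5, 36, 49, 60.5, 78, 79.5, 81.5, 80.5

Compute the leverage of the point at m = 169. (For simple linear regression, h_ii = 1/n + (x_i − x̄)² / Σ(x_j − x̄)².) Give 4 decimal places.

m̄ = (34 + 50 + 63 + 76 + 90 + 129 + 152 + 155 + 167 + 169)/10 = 108.5
Σ(m − m̄)² = 5550.25 + 3422.25 + 2070.25 + 1056.25 + 342.25 + 420.25 + 1892.25 + 2162.25 + 3422.25 + 3660.25 = 23998.5
h = 1/10 + (60.5)²/23998.5 = 0.1 + 0.15252 = 0.2525

h = 0.2525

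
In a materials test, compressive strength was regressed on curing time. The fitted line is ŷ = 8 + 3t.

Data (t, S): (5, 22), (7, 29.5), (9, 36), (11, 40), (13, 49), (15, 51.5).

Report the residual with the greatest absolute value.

e = 2

t=5: ŷ = 8 + 3·5 = 23; e = 22 − 23 = -1
t=7: ŷ = 8 + 3·7 = 29; e = 29.5 − 29 = 0.5
t=9: ŷ = 8 + 3·9 = 35; e = 36 − 35 = 1
t=11: ŷ = 8 + 3·11 = 41; e = 40 − 41 = -1
t=13: ŷ = 8 + 3·13 = 47; e = 49 − 47 = 2
t=15: ŷ = 8 + 3·15 = 53; e = 51.5 − 53 = -1.5
Largest |e| is 2 at t = 13, residual 2.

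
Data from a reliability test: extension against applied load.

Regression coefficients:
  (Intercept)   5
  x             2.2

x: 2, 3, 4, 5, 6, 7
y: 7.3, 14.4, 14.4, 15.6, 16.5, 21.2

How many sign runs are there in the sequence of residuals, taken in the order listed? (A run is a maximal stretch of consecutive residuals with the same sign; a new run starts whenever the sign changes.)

4 runs

x=2: ŷ = 5 + 2.2·2 = 9.4; e = 7.3 − 9.4 = -2.1
x=3: ŷ = 5 + 2.2·3 = 11.6; e = 14.4 − 11.6 = 2.8
x=4: ŷ = 5 + 2.2·4 = 13.8; e = 14.4 − 13.8 = 0.6
x=5: ŷ = 5 + 2.2·5 = 16; e = 15.6 − 16 = -0.4
x=6: ŷ = 5 + 2.2·6 = 18.2; e = 16.5 − 18.2 = -1.7
x=7: ŷ = 5 + 2.2·7 = 20.4; e = 21.2 − 20.4 = 0.8
Signs: − + + − − +
Runs: −×1, +×2, −×2, +×1 → 4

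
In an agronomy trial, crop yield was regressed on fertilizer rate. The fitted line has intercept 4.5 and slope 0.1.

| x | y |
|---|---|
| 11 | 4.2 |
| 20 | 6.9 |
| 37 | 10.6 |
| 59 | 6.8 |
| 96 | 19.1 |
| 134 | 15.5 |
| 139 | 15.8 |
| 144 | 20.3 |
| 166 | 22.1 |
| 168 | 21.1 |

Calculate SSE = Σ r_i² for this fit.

SSE = 61.36

x=11: ŷ = 4.5 + 0.1·11 = 5.6; r = 4.2 − 5.6 = -1.4
x=20: ŷ = 4.5 + 0.1·20 = 6.5; r = 6.9 − 6.5 = 0.4
x=37: ŷ = 4.5 + 0.1·37 = 8.2; r = 10.6 − 8.2 = 2.4
x=59: ŷ = 4.5 + 0.1·59 = 10.4; r = 6.8 − 10.4 = -3.6
x=96: ŷ = 4.5 + 0.1·96 = 14.1; r = 19.1 − 14.1 = 5
x=134: ŷ = 4.5 + 0.1·134 = 17.9; r = 15.5 − 17.9 = -2.4
x=139: ŷ = 4.5 + 0.1·139 = 18.4; r = 15.8 − 18.4 = -2.6
x=144: ŷ = 4.5 + 0.1·144 = 18.9; r = 20.3 − 18.9 = 1.4
x=166: ŷ = 4.5 + 0.1·166 = 21.1; r = 22.1 − 21.1 = 1
x=168: ŷ = 4.5 + 0.1·168 = 21.3; r = 21.1 − 21.3 = -0.2
SSE = 1.96 + 0.16 + 5.76 + 12.96 + 25 + 5.76 + 6.76 + 1.96 + 1 + 0.04 = 61.36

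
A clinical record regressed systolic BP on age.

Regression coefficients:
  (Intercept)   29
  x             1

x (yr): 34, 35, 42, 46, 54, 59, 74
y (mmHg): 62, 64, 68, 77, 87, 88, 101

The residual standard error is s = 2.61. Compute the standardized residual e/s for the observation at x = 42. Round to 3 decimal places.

ŷ = 29 + 42 = 71
e = 68 − 71 = -3
e/s = -3 / 2.61 = -1.149

-1.149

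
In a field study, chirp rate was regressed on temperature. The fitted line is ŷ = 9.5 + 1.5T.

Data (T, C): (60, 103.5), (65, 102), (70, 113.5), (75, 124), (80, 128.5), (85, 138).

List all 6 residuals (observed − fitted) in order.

T=60: ŷ = 9.5 + 1.5·60 = 99.5; r = 103.5 − 99.5 = 4
T=65: ŷ = 9.5 + 1.5·65 = 107; r = 102 − 107 = -5
T=70: ŷ = 9.5 + 1.5·70 = 114.5; r = 113.5 − 114.5 = -1
T=75: ŷ = 9.5 + 1.5·75 = 122; r = 124 − 122 = 2
T=80: ŷ = 9.5 + 1.5·80 = 129.5; r = 128.5 − 129.5 = -1
T=85: ŷ = 9.5 + 1.5·85 = 137; r = 138 − 137 = 1

4, -5, -1, 2, -1, 1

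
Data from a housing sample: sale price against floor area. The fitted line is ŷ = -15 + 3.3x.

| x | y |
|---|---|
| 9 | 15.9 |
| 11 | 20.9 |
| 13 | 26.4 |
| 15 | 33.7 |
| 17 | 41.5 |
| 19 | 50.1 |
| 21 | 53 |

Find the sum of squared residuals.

SSE = 12.1

x=9: ŷ = -15 + 3.3·9 = 14.7; e = 15.9 − 14.7 = 1.2
x=11: ŷ = -15 + 3.3·11 = 21.3; e = 20.9 − 21.3 = -0.4
x=13: ŷ = -15 + 3.3·13 = 27.9; e = 26.4 − 27.9 = -1.5
x=15: ŷ = -15 + 3.3·15 = 34.5; e = 33.7 − 34.5 = -0.8
x=17: ŷ = -15 + 3.3·17 = 41.1; e = 41.5 − 41.1 = 0.4
x=19: ŷ = -15 + 3.3·19 = 47.7; e = 50.1 − 47.7 = 2.4
x=21: ŷ = -15 + 3.3·21 = 54.3; e = 53 − 54.3 = -1.3
SSE = 1.44 + 0.16 + 2.25 + 0.64 + 0.16 + 5.76 + 1.69 = 12.1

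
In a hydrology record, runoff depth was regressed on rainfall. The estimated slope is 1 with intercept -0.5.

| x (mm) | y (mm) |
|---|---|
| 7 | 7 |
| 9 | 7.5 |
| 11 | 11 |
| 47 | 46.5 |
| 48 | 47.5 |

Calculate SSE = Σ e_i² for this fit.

SSE = 1.5

x=7: ŷ = -0.5 + 7 = 6.5; e = 7 − 6.5 = 0.5
x=9: ŷ = -0.5 + 9 = 8.5; e = 7.5 − 8.5 = -1
x=11: ŷ = -0.5 + 11 = 10.5; e = 11 − 10.5 = 0.5
x=47: ŷ = -0.5 + 47 = 46.5; e = 46.5 − 46.5 = 0
x=48: ŷ = -0.5 + 48 = 47.5; e = 47.5 − 47.5 = 0
SSE = 0.25 + 1 + 0.25 + 0 + 0 = 1.5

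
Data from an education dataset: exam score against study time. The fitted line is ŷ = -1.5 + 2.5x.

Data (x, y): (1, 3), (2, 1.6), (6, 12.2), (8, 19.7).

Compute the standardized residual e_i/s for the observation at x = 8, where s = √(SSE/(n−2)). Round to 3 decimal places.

0.518

x=1: ŷ = -1.5 + 2.5·1 = 1; e = 3 − 1 = 2
x=2: ŷ = -1.5 + 2.5·2 = 3.5; e = 1.6 − 3.5 = -1.9
x=6: ŷ = -1.5 + 2.5·6 = 13.5; e = 12.2 − 13.5 = -1.3
x=8: ŷ = -1.5 + 2.5·8 = 18.5; e = 19.7 − 18.5 = 1.2
SSE = 4 + 3.61 + 1.69 + 1.44 = 10.74
s = √(10.74/2) = 2.31733
e/s = 1.2 / 2.31733 = 0.518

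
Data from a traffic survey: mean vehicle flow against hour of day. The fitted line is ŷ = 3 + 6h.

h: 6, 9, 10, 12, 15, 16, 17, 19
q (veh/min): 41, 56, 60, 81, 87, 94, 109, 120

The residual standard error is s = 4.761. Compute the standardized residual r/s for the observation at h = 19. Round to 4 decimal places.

0.6301

ŷ = 3 + 6·19 = 117
r = 120 − 117 = 3
r/s = 3 / 4.761 = 0.6301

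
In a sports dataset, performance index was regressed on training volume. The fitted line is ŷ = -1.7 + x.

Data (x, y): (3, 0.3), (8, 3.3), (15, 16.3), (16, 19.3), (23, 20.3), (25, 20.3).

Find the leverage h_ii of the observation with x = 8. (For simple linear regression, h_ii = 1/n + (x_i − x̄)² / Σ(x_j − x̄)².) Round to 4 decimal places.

h = 0.3035

x̄ = (3 + 8 + 15 + 16 + 23 + 25)/6 = 15
Σ(x − x̄)² = 144 + 49 + 0 + 1 + 64 + 100 = 358
h = 1/6 + (-7)²/358 = 0.166667 + 0.136872 = 0.3035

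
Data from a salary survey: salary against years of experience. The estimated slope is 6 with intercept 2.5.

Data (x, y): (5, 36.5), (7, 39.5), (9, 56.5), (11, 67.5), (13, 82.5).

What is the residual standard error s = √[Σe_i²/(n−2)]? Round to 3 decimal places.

x=5: ŷ = 2.5 + 6·5 = 32.5; e = 36.5 − 32.5 = 4
x=7: ŷ = 2.5 + 6·7 = 44.5; e = 39.5 − 44.5 = -5
x=9: ŷ = 2.5 + 6·9 = 56.5; e = 56.5 − 56.5 = 0
x=11: ŷ = 2.5 + 6·11 = 68.5; e = 67.5 − 68.5 = -1
x=13: ŷ = 2.5 + 6·13 = 80.5; e = 82.5 − 80.5 = 2
SSE = 16 + 25 + 0 + 1 + 4 = 46
s = √(46/3) = √15.3333 ≈ 3.916

s = 3.916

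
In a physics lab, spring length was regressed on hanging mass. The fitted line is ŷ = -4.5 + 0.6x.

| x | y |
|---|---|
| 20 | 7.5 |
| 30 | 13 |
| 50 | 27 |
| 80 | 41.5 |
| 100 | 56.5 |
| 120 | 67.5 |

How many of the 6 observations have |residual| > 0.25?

4

x=20: ŷ = -4.5 + 0.6·20 = 7.5; r = 7.5 − 7.5 = 0
x=30: ŷ = -4.5 + 0.6·30 = 13.5; r = 13 − 13.5 = -0.5
x=50: ŷ = -4.5 + 0.6·50 = 25.5; r = 27 − 25.5 = 1.5
x=80: ŷ = -4.5 + 0.6·80 = 43.5; r = 41.5 − 43.5 = -2
x=100: ŷ = -4.5 + 0.6·100 = 55.5; r = 56.5 − 55.5 = 1
x=120: ŷ = -4.5 + 0.6·120 = 67.5; r = 67.5 − 67.5 = 0
|r| > 0.25: x=30 (|r|=0.5), x=50 (|r|=1.5), x=80 (|r|=2), x=100 (|r|=1) → 4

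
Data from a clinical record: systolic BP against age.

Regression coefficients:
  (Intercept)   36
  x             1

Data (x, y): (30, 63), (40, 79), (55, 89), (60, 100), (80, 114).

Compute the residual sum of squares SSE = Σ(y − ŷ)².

x=30: ŷ = 36 + 30 = 66; r = 63 − 66 = -3
x=40: ŷ = 36 + 40 = 76; r = 79 − 76 = 3
x=55: ŷ = 36 + 55 = 91; r = 89 − 91 = -2
x=60: ŷ = 36 + 60 = 96; r = 100 − 96 = 4
x=80: ŷ = 36 + 80 = 116; r = 114 − 116 = -2
SSE = 9 + 9 + 4 + 16 + 4 = 42

SSE = 42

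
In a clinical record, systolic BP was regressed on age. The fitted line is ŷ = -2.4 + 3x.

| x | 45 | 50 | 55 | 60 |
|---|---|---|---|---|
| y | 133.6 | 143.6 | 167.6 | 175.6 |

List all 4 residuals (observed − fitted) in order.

x=45: ŷ = -2.4 + 3·45 = 132.6; r = 133.6 − 132.6 = 1
x=50: ŷ = -2.4 + 3·50 = 147.6; r = 143.6 − 147.6 = -4
x=55: ŷ = -2.4 + 3·55 = 162.6; r = 167.6 − 162.6 = 5
x=60: ŷ = -2.4 + 3·60 = 177.6; r = 175.6 − 177.6 = -2

1, -4, 5, -2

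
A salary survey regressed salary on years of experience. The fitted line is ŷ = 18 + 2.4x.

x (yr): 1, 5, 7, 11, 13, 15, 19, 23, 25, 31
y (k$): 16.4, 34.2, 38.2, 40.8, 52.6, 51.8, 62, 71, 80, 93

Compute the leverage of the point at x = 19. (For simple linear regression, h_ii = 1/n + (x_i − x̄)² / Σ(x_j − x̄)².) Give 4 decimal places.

h = 0.1196

x̄ = (1 + 5 + 7 + 11 + 13 + 15 + 19 + 23 + 25 + 31)/10 = 15
Σ(x − x̄)² = 196 + 100 + 64 + 16 + 4 + 0 + 16 + 64 + 100 + 256 = 816
h = 1/10 + (4)²/816 = 0.1 + 0.0196078 = 0.1196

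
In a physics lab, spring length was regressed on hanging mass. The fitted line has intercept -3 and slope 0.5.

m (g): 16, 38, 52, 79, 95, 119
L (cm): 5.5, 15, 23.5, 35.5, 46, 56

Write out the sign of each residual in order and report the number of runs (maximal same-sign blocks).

m=16: ŷ = -3 + 0.5·16 = 5; e = 5.5 − 5 = 0.5
m=38: ŷ = -3 + 0.5·38 = 16; e = 15 − 16 = -1
m=52: ŷ = -3 + 0.5·52 = 23; e = 23.5 − 23 = 0.5
m=79: ŷ = -3 + 0.5·79 = 36.5; e = 35.5 − 36.5 = -1
m=95: ŷ = -3 + 0.5·95 = 44.5; e = 46 − 44.5 = 1.5
m=119: ŷ = -3 + 0.5·119 = 56.5; e = 56 − 56.5 = -0.5
Signs: + − + − + −
Runs: +×1, −×1, +×1, −×1, +×1, −×1 → 6

6 runs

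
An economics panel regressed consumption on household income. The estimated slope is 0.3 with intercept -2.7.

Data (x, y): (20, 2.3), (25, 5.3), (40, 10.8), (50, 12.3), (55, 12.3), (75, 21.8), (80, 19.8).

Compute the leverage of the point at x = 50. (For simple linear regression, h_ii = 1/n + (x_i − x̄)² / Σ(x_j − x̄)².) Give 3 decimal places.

x̄ = (20 + 25 + 40 + 50 + 55 + 75 + 80)/7 = 49.2857
Σ(x − x̄)² = 857.653 + 589.796 + 86.2245 + 0.510204 + 32.6531 + 661.224 + 943.367 = 3171.43
h = 1/7 + (0.714286)²/3171.43 = 0.142857 + 0.000160875 = 0.143

h = 0.143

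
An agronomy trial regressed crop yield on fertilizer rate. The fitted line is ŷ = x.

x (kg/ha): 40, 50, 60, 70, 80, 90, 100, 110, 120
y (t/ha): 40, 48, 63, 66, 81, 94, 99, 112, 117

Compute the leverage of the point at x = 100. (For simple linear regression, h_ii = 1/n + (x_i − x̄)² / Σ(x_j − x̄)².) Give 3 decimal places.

x̄ = (40 + 50 + 60 + 70 + 80 + 90 + 100 + 110 + 120)/9 = 80
Σ(x − x̄)² = 1600 + 900 + 400 + 100 + 0 + 100 + 400 + 900 + 1600 = 6000
h = 1/9 + (20)²/6000 = 0.111111 + 0.0666667 = 0.178

h = 0.178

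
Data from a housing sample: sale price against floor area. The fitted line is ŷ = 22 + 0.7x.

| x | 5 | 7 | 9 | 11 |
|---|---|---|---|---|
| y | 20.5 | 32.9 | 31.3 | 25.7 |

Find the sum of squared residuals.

x=5: ŷ = 22 + 0.7·5 = 25.5; r = 20.5 − 25.5 = -5
x=7: ŷ = 22 + 0.7·7 = 26.9; r = 32.9 − 26.9 = 6
x=9: ŷ = 22 + 0.7·9 = 28.3; r = 31.3 − 28.3 = 3
x=11: ŷ = 22 + 0.7·11 = 29.7; r = 25.7 − 29.7 = -4
SSE = 25 + 36 + 9 + 16 = 86

SSE = 86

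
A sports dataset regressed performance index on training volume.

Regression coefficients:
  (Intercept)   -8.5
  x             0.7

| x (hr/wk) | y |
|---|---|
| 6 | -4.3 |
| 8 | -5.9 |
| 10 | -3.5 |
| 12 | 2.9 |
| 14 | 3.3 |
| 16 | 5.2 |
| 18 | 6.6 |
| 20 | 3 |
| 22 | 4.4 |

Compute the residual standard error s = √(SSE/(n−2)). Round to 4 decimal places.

s = 2.6992

x=6: ŷ = -8.5 + 0.7·6 = -4.3; e = -4.3 − (-4.3) = 0
x=8: ŷ = -8.5 + 0.7·8 = -2.9; e = -5.9 − (-2.9) = -3
x=10: ŷ = -8.5 + 0.7·10 = -1.5; e = -3.5 − (-1.5) = -2
x=12: ŷ = -8.5 + 0.7·12 = -0.1; e = 2.9 − (-0.1) = 3
x=14: ŷ = -8.5 + 0.7·14 = 1.3; e = 3.3 − 1.3 = 2
x=16: ŷ = -8.5 + 0.7·16 = 2.7; e = 5.2 − 2.7 = 2.5
x=18: ŷ = -8.5 + 0.7·18 = 4.1; e = 6.6 − 4.1 = 2.5
x=20: ŷ = -8.5 + 0.7·20 = 5.5; e = 3 − 5.5 = -2.5
x=22: ŷ = -8.5 + 0.7·22 = 6.9; e = 4.4 − 6.9 = -2.5
SSE = 0 + 9 + 4 + 9 + 4 + 6.25 + 6.25 + 6.25 + 6.25 = 51
s = √(51/7) = √7.28571 ≈ 2.6992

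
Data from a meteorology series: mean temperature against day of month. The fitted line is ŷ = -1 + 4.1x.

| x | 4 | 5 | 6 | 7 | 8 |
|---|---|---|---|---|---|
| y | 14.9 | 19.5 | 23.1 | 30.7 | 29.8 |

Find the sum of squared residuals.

x=4: ŷ = -1 + 4.1·4 = 15.4; r = 14.9 − 15.4 = -0.5
x=5: ŷ = -1 + 4.1·5 = 19.5; r = 19.5 − 19.5 = 0
x=6: ŷ = -1 + 4.1·6 = 23.6; r = 23.1 − 23.6 = -0.5
x=7: ŷ = -1 + 4.1·7 = 27.7; r = 30.7 − 27.7 = 3
x=8: ŷ = -1 + 4.1·8 = 31.8; r = 29.8 − 31.8 = -2
SSE = 0.25 + 0 + 0.25 + 9 + 4 = 13.5

SSE = 13.5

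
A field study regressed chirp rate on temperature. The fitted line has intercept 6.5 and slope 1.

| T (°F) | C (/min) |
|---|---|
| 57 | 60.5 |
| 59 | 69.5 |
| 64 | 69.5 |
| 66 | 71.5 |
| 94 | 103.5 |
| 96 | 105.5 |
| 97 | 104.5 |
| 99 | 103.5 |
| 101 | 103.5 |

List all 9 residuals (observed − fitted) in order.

T=57: ŷ = 6.5 + 57 = 63.5; e = 60.5 − 63.5 = -3
T=59: ŷ = 6.5 + 59 = 65.5; e = 69.5 − 65.5 = 4
T=64: ŷ = 6.5 + 64 = 70.5; e = 69.5 − 70.5 = -1
T=66: ŷ = 6.5 + 66 = 72.5; e = 71.5 − 72.5 = -1
T=94: ŷ = 6.5 + 94 = 100.5; e = 103.5 − 100.5 = 3
T=96: ŷ = 6.5 + 96 = 102.5; e = 105.5 − 102.5 = 3
T=97: ŷ = 6.5 + 97 = 103.5; e = 104.5 − 103.5 = 1
T=99: ŷ = 6.5 + 99 = 105.5; e = 103.5 − 105.5 = -2
T=101: ŷ = 6.5 + 101 = 107.5; e = 103.5 − 107.5 = -4

-3, 4, -1, -1, 3, 3, 1, -2, -4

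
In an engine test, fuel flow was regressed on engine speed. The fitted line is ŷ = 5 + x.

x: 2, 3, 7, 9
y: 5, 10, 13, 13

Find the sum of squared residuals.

SSE = 10

x=2: ŷ = 5 + 2 = 7; e = 5 − 7 = -2
x=3: ŷ = 5 + 3 = 8; e = 10 − 8 = 2
x=7: ŷ = 5 + 7 = 12; e = 13 − 12 = 1
x=9: ŷ = 5 + 9 = 14; e = 13 − 14 = -1
SSE = 4 + 4 + 1 + 1 = 10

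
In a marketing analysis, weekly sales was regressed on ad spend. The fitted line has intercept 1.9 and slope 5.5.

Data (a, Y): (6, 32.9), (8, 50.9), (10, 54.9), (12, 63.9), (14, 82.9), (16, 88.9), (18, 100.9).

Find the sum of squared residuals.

SSE = 66

a=6: Ŷ = 1.9 + 5.5·6 = 34.9; e = 32.9 − 34.9 = -2
a=8: Ŷ = 1.9 + 5.5·8 = 45.9; e = 50.9 − 45.9 = 5
a=10: Ŷ = 1.9 + 5.5·10 = 56.9; e = 54.9 − 56.9 = -2
a=12: Ŷ = 1.9 + 5.5·12 = 67.9; e = 63.9 − 67.9 = -4
a=14: Ŷ = 1.9 + 5.5·14 = 78.9; e = 82.9 − 78.9 = 4
a=16: Ŷ = 1.9 + 5.5·16 = 89.9; e = 88.9 − 89.9 = -1
a=18: Ŷ = 1.9 + 5.5·18 = 100.9; e = 100.9 − 100.9 = 0
SSE = 4 + 25 + 4 + 16 + 16 + 1 + 0 = 66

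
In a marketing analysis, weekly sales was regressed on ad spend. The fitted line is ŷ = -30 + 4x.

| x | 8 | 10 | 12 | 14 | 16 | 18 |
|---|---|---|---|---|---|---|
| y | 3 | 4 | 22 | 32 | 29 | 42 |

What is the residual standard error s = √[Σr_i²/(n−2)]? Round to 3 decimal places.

x=8: ŷ = -30 + 4·8 = 2; r = 3 − 2 = 1
x=10: ŷ = -30 + 4·10 = 10; r = 4 − 10 = -6
x=12: ŷ = -30 + 4·12 = 18; r = 22 − 18 = 4
x=14: ŷ = -30 + 4·14 = 26; r = 32 − 26 = 6
x=16: ŷ = -30 + 4·16 = 34; r = 29 − 34 = -5
x=18: ŷ = -30 + 4·18 = 42; r = 42 − 42 = 0
SSE = 1 + 36 + 16 + 36 + 25 + 0 = 114
s = √(114/4) = √28.5 ≈ 5.339

s = 5.339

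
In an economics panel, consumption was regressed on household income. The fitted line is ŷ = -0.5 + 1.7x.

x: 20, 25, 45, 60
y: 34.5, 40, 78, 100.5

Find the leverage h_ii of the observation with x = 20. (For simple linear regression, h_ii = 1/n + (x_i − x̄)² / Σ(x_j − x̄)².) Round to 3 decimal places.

x̄ = (20 + 25 + 45 + 60)/4 = 37.5
Σ(x − x̄)² = 306.25 + 156.25 + 56.25 + 506.25 = 1025
h = 1/4 + (-17.5)²/1025 = 0.25 + 0.29878 = 0.549

h = 0.549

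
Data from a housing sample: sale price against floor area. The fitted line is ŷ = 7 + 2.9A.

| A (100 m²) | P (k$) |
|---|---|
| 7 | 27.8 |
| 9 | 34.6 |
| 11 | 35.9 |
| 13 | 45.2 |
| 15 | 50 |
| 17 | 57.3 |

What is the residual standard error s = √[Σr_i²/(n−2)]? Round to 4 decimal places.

A=7: ŷ = 7 + 2.9·7 = 27.3; r = 27.8 − 27.3 = 0.5
A=9: ŷ = 7 + 2.9·9 = 33.1; r = 34.6 − 33.1 = 1.5
A=11: ŷ = 7 + 2.9·11 = 38.9; r = 35.9 − 38.9 = -3
A=13: ŷ = 7 + 2.9·13 = 44.7; r = 45.2 − 44.7 = 0.5
A=15: ŷ = 7 + 2.9·15 = 50.5; r = 50 − 50.5 = -0.5
A=17: ŷ = 7 + 2.9·17 = 56.3; r = 57.3 − 56.3 = 1
SSE = 0.25 + 2.25 + 9 + 0.25 + 0.25 + 1 = 13
s = √(13/4) = √3.25 ≈ 1.8028

s = 1.8028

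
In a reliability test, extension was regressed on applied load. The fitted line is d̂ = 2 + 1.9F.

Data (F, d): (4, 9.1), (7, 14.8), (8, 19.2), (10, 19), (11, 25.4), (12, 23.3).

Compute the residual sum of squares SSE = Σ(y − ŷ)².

SSE = 17

F=4: d̂ = 2 + 1.9·4 = 9.6; e = 9.1 − 9.6 = -0.5
F=7: d̂ = 2 + 1.9·7 = 15.3; e = 14.8 − 15.3 = -0.5
F=8: d̂ = 2 + 1.9·8 = 17.2; e = 19.2 − 17.2 = 2
F=10: d̂ = 2 + 1.9·10 = 21; e = 19 − 21 = -2
F=11: d̂ = 2 + 1.9·11 = 22.9; e = 25.4 − 22.9 = 2.5
F=12: d̂ = 2 + 1.9·12 = 24.8; e = 23.3 − 24.8 = -1.5
SSE = 0.25 + 0.25 + 4 + 4 + 6.25 + 2.25 = 17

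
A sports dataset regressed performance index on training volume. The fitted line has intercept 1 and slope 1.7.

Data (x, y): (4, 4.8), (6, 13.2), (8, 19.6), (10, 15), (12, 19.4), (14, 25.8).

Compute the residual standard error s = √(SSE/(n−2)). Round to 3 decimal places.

s = 3.606

x=4: ŷ = 1 + 1.7·4 = 7.8; e = 4.8 − 7.8 = -3
x=6: ŷ = 1 + 1.7·6 = 11.2; e = 13.2 − 11.2 = 2
x=8: ŷ = 1 + 1.7·8 = 14.6; e = 19.6 − 14.6 = 5
x=10: ŷ = 1 + 1.7·10 = 18; e = 15 − 18 = -3
x=12: ŷ = 1 + 1.7·12 = 21.4; e = 19.4 − 21.4 = -2
x=14: ŷ = 1 + 1.7·14 = 24.8; e = 25.8 − 24.8 = 1
SSE = 9 + 4 + 25 + 9 + 4 + 1 = 52
s = √(52/4) = √13 ≈ 3.606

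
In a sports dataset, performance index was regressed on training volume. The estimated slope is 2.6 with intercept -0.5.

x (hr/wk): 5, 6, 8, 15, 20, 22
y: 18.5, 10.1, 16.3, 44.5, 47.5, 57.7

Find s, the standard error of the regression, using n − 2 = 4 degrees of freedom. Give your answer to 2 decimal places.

x=5: ŷ = -0.5 + 2.6·5 = 12.5; r = 18.5 − 12.5 = 6
x=6: ŷ = -0.5 + 2.6·6 = 15.1; r = 10.1 − 15.1 = -5
x=8: ŷ = -0.5 + 2.6·8 = 20.3; r = 16.3 − 20.3 = -4
x=15: ŷ = -0.5 + 2.6·15 = 38.5; r = 44.5 − 38.5 = 6
x=20: ŷ = -0.5 + 2.6·20 = 51.5; r = 47.5 − 51.5 = -4
x=22: ŷ = -0.5 + 2.6·22 = 56.7; r = 57.7 − 56.7 = 1
SSE = 36 + 25 + 16 + 36 + 16 + 1 = 130
s = √(130/4) = √32.5 ≈ 5.70

s = 5.70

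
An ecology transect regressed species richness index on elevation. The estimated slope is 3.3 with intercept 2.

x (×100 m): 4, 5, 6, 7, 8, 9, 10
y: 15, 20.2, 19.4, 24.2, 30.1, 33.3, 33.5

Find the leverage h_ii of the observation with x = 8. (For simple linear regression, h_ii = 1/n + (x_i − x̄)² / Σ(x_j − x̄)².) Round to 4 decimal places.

h = 0.1786

x̄ = (4 + 5 + 6 + 7 + 8 + 9 + 10)/7 = 7
Σ(x − x̄)² = 9 + 4 + 1 + 0 + 1 + 4 + 9 = 28
h = 1/7 + (1)²/28 = 0.142857 + 0.0357143 = 0.1786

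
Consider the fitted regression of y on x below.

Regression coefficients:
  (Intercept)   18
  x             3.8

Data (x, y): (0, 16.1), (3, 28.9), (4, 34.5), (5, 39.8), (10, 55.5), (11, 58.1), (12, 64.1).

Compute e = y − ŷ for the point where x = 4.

e = 1.3

ŷ = 18 + 3.8·4 = 33.2
e = 34.5 − 33.2 = 1.3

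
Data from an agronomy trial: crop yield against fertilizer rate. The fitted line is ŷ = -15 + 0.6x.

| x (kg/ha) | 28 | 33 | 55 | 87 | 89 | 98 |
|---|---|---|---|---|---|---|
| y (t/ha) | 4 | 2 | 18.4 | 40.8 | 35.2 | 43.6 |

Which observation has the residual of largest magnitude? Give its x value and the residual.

x = 87, r = 3.6

x=28: ŷ = -15 + 0.6·28 = 1.8; r = 4 − 1.8 = 2.2
x=33: ŷ = -15 + 0.6·33 = 4.8; r = 2 − 4.8 = -2.8
x=55: ŷ = -15 + 0.6·55 = 18; r = 18.4 − 18 = 0.4
x=87: ŷ = -15 + 0.6·87 = 37.2; r = 40.8 − 37.2 = 3.6
x=89: ŷ = -15 + 0.6·89 = 38.4; r = 35.2 − 38.4 = -3.2
x=98: ŷ = -15 + 0.6·98 = 43.8; r = 43.6 − 43.8 = -0.2
Largest |r| is 3.6 at x = 87, residual 3.6.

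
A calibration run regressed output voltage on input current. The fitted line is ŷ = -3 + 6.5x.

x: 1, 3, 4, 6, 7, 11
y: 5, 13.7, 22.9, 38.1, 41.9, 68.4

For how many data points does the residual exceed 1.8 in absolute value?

2

x=1: ŷ = -3 + 6.5·1 = 3.5; r = 5 − 3.5 = 1.5
x=3: ŷ = -3 + 6.5·3 = 16.5; r = 13.7 − 16.5 = -2.8
x=4: ŷ = -3 + 6.5·4 = 23; r = 22.9 − 23 = -0.1
x=6: ŷ = -3 + 6.5·6 = 36; r = 38.1 − 36 = 2.1
x=7: ŷ = -3 + 6.5·7 = 42.5; r = 41.9 − 42.5 = -0.6
x=11: ŷ = -3 + 6.5·11 = 68.5; r = 68.4 − 68.5 = -0.1
|r| > 1.8: x=3 (|r|=2.8), x=6 (|r|=2.1) → 2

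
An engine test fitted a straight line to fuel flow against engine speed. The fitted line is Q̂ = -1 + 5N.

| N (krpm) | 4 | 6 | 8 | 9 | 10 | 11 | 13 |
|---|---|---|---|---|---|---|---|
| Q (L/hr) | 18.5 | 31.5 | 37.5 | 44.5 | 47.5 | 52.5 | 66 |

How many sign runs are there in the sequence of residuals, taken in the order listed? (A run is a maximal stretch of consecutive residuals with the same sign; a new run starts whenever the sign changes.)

6 runs

N=4: Q̂ = -1 + 5·4 = 19; e = 18.5 − 19 = -0.5
N=6: Q̂ = -1 + 5·6 = 29; e = 31.5 − 29 = 2.5
N=8: Q̂ = -1 + 5·8 = 39; e = 37.5 − 39 = -1.5
N=9: Q̂ = -1 + 5·9 = 44; e = 44.5 − 44 = 0.5
N=10: Q̂ = -1 + 5·10 = 49; e = 47.5 − 49 = -1.5
N=11: Q̂ = -1 + 5·11 = 54; e = 52.5 − 54 = -1.5
N=13: Q̂ = -1 + 5·13 = 64; e = 66 − 64 = 2
Signs: − + − + − − +
Runs: −×1, +×1, −×1, +×1, −×2, +×1 → 6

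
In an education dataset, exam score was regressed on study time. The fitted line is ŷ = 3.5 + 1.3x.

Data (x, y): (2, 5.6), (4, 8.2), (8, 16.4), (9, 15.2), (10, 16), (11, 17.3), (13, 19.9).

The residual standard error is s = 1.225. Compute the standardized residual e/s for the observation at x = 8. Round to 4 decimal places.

ŷ = 3.5 + 1.3·8 = 13.9
e = 16.4 − 13.9 = 2.5
e/s = 2.5 / 1.225 = 2.0408

2.0408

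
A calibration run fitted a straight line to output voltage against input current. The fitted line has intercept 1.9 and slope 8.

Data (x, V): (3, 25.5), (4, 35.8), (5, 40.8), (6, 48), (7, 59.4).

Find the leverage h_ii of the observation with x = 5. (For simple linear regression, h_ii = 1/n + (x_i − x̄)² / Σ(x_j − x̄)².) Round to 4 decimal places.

h = 0.2000

x̄ = (3 + 4 + 5 + 6 + 7)/5 = 5
Σ(x − x̄)² = 4 + 1 + 0 + 1 + 4 = 10
h = 1/5 + (0)²/10 = 0.2 + 0 = 0.2000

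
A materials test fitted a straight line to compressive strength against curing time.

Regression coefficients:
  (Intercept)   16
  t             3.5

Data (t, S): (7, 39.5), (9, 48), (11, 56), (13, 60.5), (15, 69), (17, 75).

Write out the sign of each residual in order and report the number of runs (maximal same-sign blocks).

5 runs

t=7: Ŝ = 16 + 3.5·7 = 40.5; e = 39.5 − 40.5 = -1
t=9: Ŝ = 16 + 3.5·9 = 47.5; e = 48 − 47.5 = 0.5
t=11: Ŝ = 16 + 3.5·11 = 54.5; e = 56 − 54.5 = 1.5
t=13: Ŝ = 16 + 3.5·13 = 61.5; e = 60.5 − 61.5 = -1
t=15: Ŝ = 16 + 3.5·15 = 68.5; e = 69 − 68.5 = 0.5
t=17: Ŝ = 16 + 3.5·17 = 75.5; e = 75 − 75.5 = -0.5
Signs: − + + − + −
Runs: −×1, +×2, −×1, +×1, −×1 → 5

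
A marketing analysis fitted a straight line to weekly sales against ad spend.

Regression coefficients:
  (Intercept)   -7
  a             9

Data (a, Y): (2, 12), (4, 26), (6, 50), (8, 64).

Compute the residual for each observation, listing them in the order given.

1, -3, 3, -1

a=2: ŷ = -7 + 9·2 = 11; r = 12 − 11 = 1
a=4: ŷ = -7 + 9·4 = 29; r = 26 − 29 = -3
a=6: ŷ = -7 + 9·6 = 47; r = 50 − 47 = 3
a=8: ŷ = -7 + 9·8 = 65; r = 64 − 65 = -1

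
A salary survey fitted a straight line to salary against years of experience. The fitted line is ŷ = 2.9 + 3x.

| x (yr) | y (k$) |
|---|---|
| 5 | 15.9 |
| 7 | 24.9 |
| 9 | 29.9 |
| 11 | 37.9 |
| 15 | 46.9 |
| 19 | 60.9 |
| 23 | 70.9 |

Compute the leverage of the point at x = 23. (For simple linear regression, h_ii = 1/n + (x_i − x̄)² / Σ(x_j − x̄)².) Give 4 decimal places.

h = 0.5507

x̄ = (5 + 7 + 9 + 11 + 15 + 19 + 23)/7 = 12.7143
Σ(x − x̄)² = 59.5102 + 32.6531 + 13.7959 + 2.93878 + 5.22449 + 39.5102 + 105.796 = 259.429
h = 1/7 + (10.2857)²/259.429 = 0.142857 + 0.407804 = 0.5507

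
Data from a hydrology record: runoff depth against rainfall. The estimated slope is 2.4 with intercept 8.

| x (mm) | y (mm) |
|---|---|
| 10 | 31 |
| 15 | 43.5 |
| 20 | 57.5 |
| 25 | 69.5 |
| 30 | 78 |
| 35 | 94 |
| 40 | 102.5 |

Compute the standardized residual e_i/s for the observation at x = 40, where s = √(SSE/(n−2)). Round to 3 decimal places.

-0.839

x=10: ŷ = 8 + 2.4·10 = 32; e = 31 − 32 = -1
x=15: ŷ = 8 + 2.4·15 = 44; e = 43.5 − 44 = -0.5
x=20: ŷ = 8 + 2.4·20 = 56; e = 57.5 − 56 = 1.5
x=25: ŷ = 8 + 2.4·25 = 68; e = 69.5 − 68 = 1.5
x=30: ŷ = 8 + 2.4·30 = 80; e = 78 − 80 = -2
x=35: ŷ = 8 + 2.4·35 = 92; e = 94 − 92 = 2
x=40: ŷ = 8 + 2.4·40 = 104; e = 102.5 − 104 = -1.5
SSE = 1 + 0.25 + 2.25 + 2.25 + 4 + 4 + 2.25 = 16
s = √(16/5) = 1.78885
e/s = -1.5 / 1.78885 = -0.839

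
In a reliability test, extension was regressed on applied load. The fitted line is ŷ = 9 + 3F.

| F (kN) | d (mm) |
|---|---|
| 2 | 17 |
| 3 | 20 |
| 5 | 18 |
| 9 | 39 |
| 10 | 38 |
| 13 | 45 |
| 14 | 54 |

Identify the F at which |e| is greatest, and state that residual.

F = 5, e = -6

F=2: ŷ = 9 + 3·2 = 15; e = 17 − 15 = 2
F=3: ŷ = 9 + 3·3 = 18; e = 20 − 18 = 2
F=5: ŷ = 9 + 3·5 = 24; e = 18 − 24 = -6
F=9: ŷ = 9 + 3·9 = 36; e = 39 − 36 = 3
F=10: ŷ = 9 + 3·10 = 39; e = 38 − 39 = -1
F=13: ŷ = 9 + 3·13 = 48; e = 45 − 48 = -3
F=14: ŷ = 9 + 3·14 = 51; e = 54 − 51 = 3
Largest |e| is 6 at F = 5, residual -6.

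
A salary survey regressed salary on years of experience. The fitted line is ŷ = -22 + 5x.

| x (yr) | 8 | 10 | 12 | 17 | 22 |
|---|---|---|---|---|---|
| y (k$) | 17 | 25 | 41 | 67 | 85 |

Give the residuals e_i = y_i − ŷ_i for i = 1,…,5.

x=8: ŷ = -22 + 5·8 = 18; e = 17 − 18 = -1
x=10: ŷ = -22 + 5·10 = 28; e = 25 − 28 = -3
x=12: ŷ = -22 + 5·12 = 38; e = 41 − 38 = 3
x=17: ŷ = -22 + 5·17 = 63; e = 67 − 63 = 4
x=22: ŷ = -22 + 5·22 = 88; e = 85 − 88 = -3

-1, -3, 3, 4, -3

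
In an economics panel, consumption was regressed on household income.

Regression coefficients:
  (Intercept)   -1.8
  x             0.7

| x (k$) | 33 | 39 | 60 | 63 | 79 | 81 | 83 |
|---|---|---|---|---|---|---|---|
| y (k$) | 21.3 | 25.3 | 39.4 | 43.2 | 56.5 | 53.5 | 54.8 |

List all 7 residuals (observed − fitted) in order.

0, -0.2, -0.8, 0.9, 3, -1.4, -1.5

x=33: ŷ = -1.8 + 0.7·33 = 21.3; e = 21.3 − 21.3 = 0
x=39: ŷ = -1.8 + 0.7·39 = 25.5; e = 25.3 − 25.5 = -0.2
x=60: ŷ = -1.8 + 0.7·60 = 40.2; e = 39.4 − 40.2 = -0.8
x=63: ŷ = -1.8 + 0.7·63 = 42.3; e = 43.2 − 42.3 = 0.9
x=79: ŷ = -1.8 + 0.7·79 = 53.5; e = 56.5 − 53.5 = 3
x=81: ŷ = -1.8 + 0.7·81 = 54.9; e = 53.5 − 54.9 = -1.4
x=83: ŷ = -1.8 + 0.7·83 = 56.3; e = 54.8 − 56.3 = -1.5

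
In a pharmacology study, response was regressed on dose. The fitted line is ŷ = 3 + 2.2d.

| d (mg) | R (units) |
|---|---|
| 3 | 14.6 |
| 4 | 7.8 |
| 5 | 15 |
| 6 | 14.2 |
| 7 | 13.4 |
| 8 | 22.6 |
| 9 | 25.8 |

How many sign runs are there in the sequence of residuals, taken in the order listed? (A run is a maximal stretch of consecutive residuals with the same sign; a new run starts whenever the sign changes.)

5 runs

d=3: ŷ = 3 + 2.2·3 = 9.6; e = 14.6 − 9.6 = 5
d=4: ŷ = 3 + 2.2·4 = 11.8; e = 7.8 − 11.8 = -4
d=5: ŷ = 3 + 2.2·5 = 14; e = 15 − 14 = 1
d=6: ŷ = 3 + 2.2·6 = 16.2; e = 14.2 − 16.2 = -2
d=7: ŷ = 3 + 2.2·7 = 18.4; e = 13.4 − 18.4 = -5
d=8: ŷ = 3 + 2.2·8 = 20.6; e = 22.6 − 20.6 = 2
d=9: ŷ = 3 + 2.2·9 = 22.8; e = 25.8 − 22.8 = 3
Signs: + − + − − + +
Runs: +×1, −×1, +×1, −×2, +×2 → 5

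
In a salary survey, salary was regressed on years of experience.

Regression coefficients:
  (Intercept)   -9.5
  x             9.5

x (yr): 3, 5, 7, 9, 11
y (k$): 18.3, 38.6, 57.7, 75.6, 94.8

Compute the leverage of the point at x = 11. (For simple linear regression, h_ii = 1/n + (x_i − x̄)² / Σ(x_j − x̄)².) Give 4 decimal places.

x̄ = (3 + 5 + 7 + 9 + 11)/5 = 7
Σ(x − x̄)² = 16 + 4 + 0 + 4 + 16 = 40
h = 1/5 + (4)²/40 = 0.2 + 0.4 = 0.6000

h = 0.6000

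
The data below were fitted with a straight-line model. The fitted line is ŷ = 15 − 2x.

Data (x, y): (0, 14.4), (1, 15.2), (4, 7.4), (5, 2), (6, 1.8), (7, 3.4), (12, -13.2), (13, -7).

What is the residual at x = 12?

e = -4.2

ŷ = 15 − 2·12 = -9
e = -13.2 − (-9) = -4.2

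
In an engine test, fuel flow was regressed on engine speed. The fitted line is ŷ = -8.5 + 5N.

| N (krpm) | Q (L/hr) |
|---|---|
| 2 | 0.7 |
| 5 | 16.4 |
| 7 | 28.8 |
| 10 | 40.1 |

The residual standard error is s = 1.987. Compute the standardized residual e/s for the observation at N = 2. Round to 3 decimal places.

ŷ = -8.5 + 5·2 = 1.5
e = 0.7 − 1.5 = -0.8
e/s = -0.8 / 1.987 = -0.403

-0.403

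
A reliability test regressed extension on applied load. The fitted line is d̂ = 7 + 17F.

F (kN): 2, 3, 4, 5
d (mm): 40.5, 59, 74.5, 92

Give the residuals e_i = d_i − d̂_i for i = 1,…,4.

-0.5, 1, -0.5, 0

F=2: d̂ = 7 + 17·2 = 41; e = 40.5 − 41 = -0.5
F=3: d̂ = 7 + 17·3 = 58; e = 59 − 58 = 1
F=4: d̂ = 7 + 17·4 = 75; e = 74.5 − 75 = -0.5
F=5: d̂ = 7 + 17·5 = 92; e = 92 − 92 = 0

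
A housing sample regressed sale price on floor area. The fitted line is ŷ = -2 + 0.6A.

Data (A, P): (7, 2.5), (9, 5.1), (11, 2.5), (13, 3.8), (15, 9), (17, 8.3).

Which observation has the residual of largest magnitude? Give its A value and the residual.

A=7: ŷ = -2 + 0.6·7 = 2.2; r = 2.5 − 2.2 = 0.3
A=9: ŷ = -2 + 0.6·9 = 3.4; r = 5.1 − 3.4 = 1.7
A=11: ŷ = -2 + 0.6·11 = 4.6; r = 2.5 − 4.6 = -2.1
A=13: ŷ = -2 + 0.6·13 = 5.8; r = 3.8 − 5.8 = -2
A=15: ŷ = -2 + 0.6·15 = 7; r = 9 − 7 = 2
A=17: ŷ = -2 + 0.6·17 = 8.2; r = 8.3 − 8.2 = 0.1
Largest |r| is 2.1 at A = 11, residual -2.1.

A = 11, r = -2.1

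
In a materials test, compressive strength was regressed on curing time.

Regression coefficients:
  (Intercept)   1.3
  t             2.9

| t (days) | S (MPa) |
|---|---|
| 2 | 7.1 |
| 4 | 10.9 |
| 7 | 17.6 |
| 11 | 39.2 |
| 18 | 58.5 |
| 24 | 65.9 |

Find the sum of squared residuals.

t=2: Ŝ = 1.3 + 2.9·2 = 7.1; r = 7.1 − 7.1 = 0
t=4: Ŝ = 1.3 + 2.9·4 = 12.9; r = 10.9 − 12.9 = -2
t=7: Ŝ = 1.3 + 2.9·7 = 21.6; r = 17.6 − 21.6 = -4
t=11: Ŝ = 1.3 + 2.9·11 = 33.2; r = 39.2 − 33.2 = 6
t=18: Ŝ = 1.3 + 2.9·18 = 53.5; r = 58.5 − 53.5 = 5
t=24: Ŝ = 1.3 + 2.9·24 = 70.9; r = 65.9 − 70.9 = -5
SSE = 0 + 4 + 16 + 36 + 25 + 25 = 106

SSE = 106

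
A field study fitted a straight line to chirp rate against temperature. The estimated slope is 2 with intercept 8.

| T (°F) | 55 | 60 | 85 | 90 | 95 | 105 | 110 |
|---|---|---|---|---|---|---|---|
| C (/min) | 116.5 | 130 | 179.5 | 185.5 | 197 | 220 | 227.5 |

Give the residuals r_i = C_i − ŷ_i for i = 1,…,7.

T=55: ŷ = 8 + 2·55 = 118; r = 116.5 − 118 = -1.5
T=60: ŷ = 8 + 2·60 = 128; r = 130 − 128 = 2
T=85: ŷ = 8 + 2·85 = 178; r = 179.5 − 178 = 1.5
T=90: ŷ = 8 + 2·90 = 188; r = 185.5 − 188 = -2.5
T=95: ŷ = 8 + 2·95 = 198; r = 197 − 198 = -1
T=105: ŷ = 8 + 2·105 = 218; r = 220 − 218 = 2
T=110: ŷ = 8 + 2·110 = 228; r = 227.5 − 228 = -0.5

-1.5, 2, 1.5, -2.5, -1, 2, -0.5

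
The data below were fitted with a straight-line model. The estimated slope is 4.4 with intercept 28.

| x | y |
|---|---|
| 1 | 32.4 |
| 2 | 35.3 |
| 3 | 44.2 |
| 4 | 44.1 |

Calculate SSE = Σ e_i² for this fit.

x=1: ŷ = 28 + 4.4·1 = 32.4; e = 32.4 − 32.4 = 0
x=2: ŷ = 28 + 4.4·2 = 36.8; e = 35.3 − 36.8 = -1.5
x=3: ŷ = 28 + 4.4·3 = 41.2; e = 44.2 − 41.2 = 3
x=4: ŷ = 28 + 4.4·4 = 45.6; e = 44.1 − 45.6 = -1.5
SSE = 0 + 2.25 + 9 + 2.25 = 13.5

SSE = 13.5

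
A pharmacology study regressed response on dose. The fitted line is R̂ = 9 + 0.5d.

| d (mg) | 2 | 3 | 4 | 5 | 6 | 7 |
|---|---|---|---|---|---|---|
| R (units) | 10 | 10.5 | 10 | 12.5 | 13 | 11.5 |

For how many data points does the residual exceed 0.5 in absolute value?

4

d=2: R̂ = 9 + 0.5·2 = 10; e = 10 − 10 = 0
d=3: R̂ = 9 + 0.5·3 = 10.5; e = 10.5 − 10.5 = 0
d=4: R̂ = 9 + 0.5·4 = 11; e = 10 − 11 = -1
d=5: R̂ = 9 + 0.5·5 = 11.5; e = 12.5 − 11.5 = 1
d=6: R̂ = 9 + 0.5·6 = 12; e = 13 − 12 = 1
d=7: R̂ = 9 + 0.5·7 = 12.5; e = 11.5 − 12.5 = -1
|e| > 0.5: d=4 (|e|=1), d=5 (|e|=1), d=6 (|e|=1), d=7 (|e|=1) → 4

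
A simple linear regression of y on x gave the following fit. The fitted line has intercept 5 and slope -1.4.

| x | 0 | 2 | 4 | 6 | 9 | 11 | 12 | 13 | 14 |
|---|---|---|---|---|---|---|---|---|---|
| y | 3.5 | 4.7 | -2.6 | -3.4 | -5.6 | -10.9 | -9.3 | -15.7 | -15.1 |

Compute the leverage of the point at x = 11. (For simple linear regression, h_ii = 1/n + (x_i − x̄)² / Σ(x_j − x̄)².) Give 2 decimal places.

h = 0.16

x̄ = (0 + 2 + 4 + 6 + 9 + 11 + 12 + 13 + 14)/9 = 7.88889
Σ(x − x̄)² = 62.2346 + 34.679 + 15.1235 + 3.5679 + 1.23457 + 9.67901 + 16.9012 + 26.1235 + 37.3457 = 206.889
h = 1/9 + (3.11111)²/206.889 = 0.111111 + 0.0467836 = 0.16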